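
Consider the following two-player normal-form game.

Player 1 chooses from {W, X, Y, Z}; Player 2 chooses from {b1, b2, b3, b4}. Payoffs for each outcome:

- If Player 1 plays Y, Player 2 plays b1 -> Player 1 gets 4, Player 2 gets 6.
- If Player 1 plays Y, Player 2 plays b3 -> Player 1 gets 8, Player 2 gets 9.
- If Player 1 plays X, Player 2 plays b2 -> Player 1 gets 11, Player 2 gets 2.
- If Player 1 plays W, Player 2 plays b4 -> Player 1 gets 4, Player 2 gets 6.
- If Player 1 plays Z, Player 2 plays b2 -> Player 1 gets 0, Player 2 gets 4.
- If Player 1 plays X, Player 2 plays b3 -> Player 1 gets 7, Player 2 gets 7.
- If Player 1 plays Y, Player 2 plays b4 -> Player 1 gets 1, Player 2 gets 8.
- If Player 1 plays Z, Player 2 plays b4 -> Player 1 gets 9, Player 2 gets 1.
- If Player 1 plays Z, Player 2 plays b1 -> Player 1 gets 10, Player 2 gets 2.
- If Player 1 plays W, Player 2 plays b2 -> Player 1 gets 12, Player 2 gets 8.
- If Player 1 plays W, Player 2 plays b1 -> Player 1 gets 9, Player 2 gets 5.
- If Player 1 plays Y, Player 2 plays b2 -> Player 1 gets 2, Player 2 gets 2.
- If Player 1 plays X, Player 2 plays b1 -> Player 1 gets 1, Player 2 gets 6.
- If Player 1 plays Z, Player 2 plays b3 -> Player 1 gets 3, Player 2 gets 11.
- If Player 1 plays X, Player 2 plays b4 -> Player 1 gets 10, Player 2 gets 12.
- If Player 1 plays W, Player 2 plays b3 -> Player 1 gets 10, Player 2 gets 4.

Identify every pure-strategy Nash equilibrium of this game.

For each strategy profile, look for a profitable unilateral deviation.
(W, b1): Player 1 can switch to Z (9 → 10). Not NE.
(W, b2): Player 1 gets 12, best alternative 11; Player 2 gets 8, best alternative 6. No profitable deviation — NE.
(W, b3): Player 2 can switch to b1 (4 → 5). Not NE.
(W, b4): Player 1 can switch to X (4 → 10). Not NE.
(X, b1): Player 1 can switch to W (1 → 9). Not NE.
(X, b2): Player 1 can switch to W (11 → 12). Not NE.
(X, b3): Player 1 can switch to W (7 → 10). Not NE.
(X, b4): Player 1 gets 10, best alternative 9; Player 2 gets 12, best alternative 7. No profitable deviation — NE.
(Y, b1): Player 1 can switch to W (4 → 9). Not NE.
(Y, b2): Player 1 can switch to W (2 → 12). Not NE.
(The remaining 6 profiles each have a profitable deviation by the same check.)

(W, b2) and (X, b4)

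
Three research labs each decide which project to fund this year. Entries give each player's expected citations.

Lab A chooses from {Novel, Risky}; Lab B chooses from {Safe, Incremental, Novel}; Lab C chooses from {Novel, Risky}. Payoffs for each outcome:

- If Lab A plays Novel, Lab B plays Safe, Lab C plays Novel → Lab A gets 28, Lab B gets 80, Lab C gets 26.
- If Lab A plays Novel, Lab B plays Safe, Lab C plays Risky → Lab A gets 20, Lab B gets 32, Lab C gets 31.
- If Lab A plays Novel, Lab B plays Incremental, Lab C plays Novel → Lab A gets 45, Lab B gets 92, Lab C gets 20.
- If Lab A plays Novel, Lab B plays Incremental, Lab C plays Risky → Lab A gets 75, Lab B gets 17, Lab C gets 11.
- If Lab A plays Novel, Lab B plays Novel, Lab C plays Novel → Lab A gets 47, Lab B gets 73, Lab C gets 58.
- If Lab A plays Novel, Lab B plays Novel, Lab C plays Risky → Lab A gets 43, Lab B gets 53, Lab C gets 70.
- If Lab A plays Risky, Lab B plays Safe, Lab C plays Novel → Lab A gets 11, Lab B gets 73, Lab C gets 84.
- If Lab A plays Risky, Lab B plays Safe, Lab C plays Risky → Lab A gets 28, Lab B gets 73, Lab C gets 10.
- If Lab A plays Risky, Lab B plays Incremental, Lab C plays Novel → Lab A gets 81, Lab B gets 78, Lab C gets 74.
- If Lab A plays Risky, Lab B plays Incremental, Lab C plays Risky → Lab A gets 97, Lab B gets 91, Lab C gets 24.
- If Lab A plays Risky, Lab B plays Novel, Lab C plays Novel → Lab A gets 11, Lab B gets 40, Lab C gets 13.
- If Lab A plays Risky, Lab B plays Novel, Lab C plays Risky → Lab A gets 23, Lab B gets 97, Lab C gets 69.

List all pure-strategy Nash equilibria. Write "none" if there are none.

The pure Nash equilibria are (Novel, Novel, Risky) and (Risky, Incremental, Novel).

Check each profile: it is a Nash equilibrium iff no player can strictly gain by switching unilaterally.
(Novel, Safe, Novel): Lab B can switch to Incremental (80 → 92). Not NE.
(Novel, Safe, Risky): Lab A can switch to Risky (20 → 28). Not NE.
(Novel, Incremental, Novel): Lab A can switch to Risky (45 → 81). Not NE.
(Novel, Incremental, Risky): Lab A can switch to Risky (75 → 97). Not NE.
(Novel, Novel, Novel): Lab B can switch to Safe (73 → 80). Not NE.
(Novel, Novel, Risky): Lab A gets 43, best alternative 23; Lab B gets 53, best alternative 32; Lab C gets 70, best alternative 58. No profitable deviation — NE.
(Risky, Safe, Novel): Lab A can switch to Novel (11 → 28). Not NE.
(Risky, Safe, Risky): Lab B can switch to Incremental (73 → 91). Not NE.
(Risky, Incremental, Novel): Lab A gets 81, best alternative 45; Lab B gets 78, best alternative 73; Lab C gets 74, best alternative 24. No profitable deviation — NE.
(Risky, Incremental, Risky): Lab B can switch to Novel (91 → 97). Not NE.
(Risky, Novel, Novel): Lab A can switch to Novel (11 → 47). Not NE.
(Risky, Novel, Risky): Lab A can switch to Novel (23 → 43). Not NE.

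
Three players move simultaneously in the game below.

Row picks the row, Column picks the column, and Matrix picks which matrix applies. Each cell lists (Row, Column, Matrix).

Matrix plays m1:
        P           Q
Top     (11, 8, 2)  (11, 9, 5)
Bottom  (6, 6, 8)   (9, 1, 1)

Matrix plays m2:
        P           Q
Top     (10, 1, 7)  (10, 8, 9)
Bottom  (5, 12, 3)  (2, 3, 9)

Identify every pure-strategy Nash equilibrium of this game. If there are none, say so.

Pure NE: (Top, Q, m2)

Mark each player's best response to every combination of opponents' strategies; a profile where every player is best-responding is a pure Nash equilibrium.
Row against (P, m1): payoffs 11, 6 → best response Top.
Row against (P, m2): payoffs 10, 5 → best response Top.
Row against (Q, m1): payoffs 11, 9 → best response Top.
Row against (Q, m2): payoffs 10, 2 → best response Top.
Column against (Top, m1): payoffs 8, 9 → best response Q.
Column against (Top, m2): payoffs 1, 8 → best response Q.
Column against (Bottom, m1): payoffs 6, 1 → best response P.
Column against (Bottom, m2): payoffs 12, 3 → best response P.
Matrix against (Top, P): payoffs 2, 7 → best response m2.
Matrix against (Top, Q): payoffs 5, 9 → best response m2.
Matrix against (Bottom, P): payoffs 8, 3 → best response m1.
Matrix against (Bottom, Q): payoffs 1, 9 → best response m2.
Mutual best responses: (Top, Q, m2).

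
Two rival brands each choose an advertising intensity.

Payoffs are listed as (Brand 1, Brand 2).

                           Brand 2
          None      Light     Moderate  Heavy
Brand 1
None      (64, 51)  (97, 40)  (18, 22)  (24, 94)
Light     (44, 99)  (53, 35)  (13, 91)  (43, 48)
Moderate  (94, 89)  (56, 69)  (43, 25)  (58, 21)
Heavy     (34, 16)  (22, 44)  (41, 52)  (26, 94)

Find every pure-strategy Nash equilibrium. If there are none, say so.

Brand 1 against None: payoffs 64, 44, 94, 34 → best response Moderate.
Brand 1 against Light: payoffs 97, 53, 56, 22 → best response None.
Brand 1 against Moderate: payoffs 18, 13, 43, 41 → best response Moderate.
Brand 1 against Heavy: payoffs 24, 43, 58, 26 → best response Moderate.
Brand 2 against None: payoffs 51, 40, 22, 94 → best response Heavy.
Brand 2 against Light: payoffs 99, 35, 91, 48 → best response None.
Brand 2 against Moderate: payoffs 89, 69, 25, 21 → best response None.
Brand 2 against Heavy: payoffs 16, 44, 52, 94 → best response Heavy.
Mutual best responses: (Moderate, None).

Pure NE: (Moderate, None)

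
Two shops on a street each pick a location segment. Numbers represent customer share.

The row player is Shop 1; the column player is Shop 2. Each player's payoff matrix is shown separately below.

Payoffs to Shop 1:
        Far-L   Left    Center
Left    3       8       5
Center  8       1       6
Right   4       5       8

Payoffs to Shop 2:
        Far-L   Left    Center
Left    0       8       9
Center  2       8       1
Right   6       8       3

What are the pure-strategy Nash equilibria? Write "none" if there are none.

For each strategy profile, look for a profitable unilateral deviation.
(Left, Far-L): Shop 1 can switch to Center (3 → 8). Not NE.
(Left, Left): Shop 2 can switch to Center (8 → 9). Not NE.
(Left, Center): Shop 1 can switch to Center (5 → 6). Not NE.
(Center, Far-L): Shop 2 can switch to Left (2 → 8). Not NE.
(Center, Left): Shop 1 can switch to Left (1 → 8). Not NE.
(Center, Center): Shop 1 can switch to Right (6 → 8). Not NE.
(Right, Far-L): Shop 1 can switch to Center (4 → 8). Not NE.
(Right, Left): Shop 1 can switch to Left (5 → 8). Not NE.
(The remaining 1 profile has a profitable deviation by the same check.)

There is no pure-strategy Nash equilibrium.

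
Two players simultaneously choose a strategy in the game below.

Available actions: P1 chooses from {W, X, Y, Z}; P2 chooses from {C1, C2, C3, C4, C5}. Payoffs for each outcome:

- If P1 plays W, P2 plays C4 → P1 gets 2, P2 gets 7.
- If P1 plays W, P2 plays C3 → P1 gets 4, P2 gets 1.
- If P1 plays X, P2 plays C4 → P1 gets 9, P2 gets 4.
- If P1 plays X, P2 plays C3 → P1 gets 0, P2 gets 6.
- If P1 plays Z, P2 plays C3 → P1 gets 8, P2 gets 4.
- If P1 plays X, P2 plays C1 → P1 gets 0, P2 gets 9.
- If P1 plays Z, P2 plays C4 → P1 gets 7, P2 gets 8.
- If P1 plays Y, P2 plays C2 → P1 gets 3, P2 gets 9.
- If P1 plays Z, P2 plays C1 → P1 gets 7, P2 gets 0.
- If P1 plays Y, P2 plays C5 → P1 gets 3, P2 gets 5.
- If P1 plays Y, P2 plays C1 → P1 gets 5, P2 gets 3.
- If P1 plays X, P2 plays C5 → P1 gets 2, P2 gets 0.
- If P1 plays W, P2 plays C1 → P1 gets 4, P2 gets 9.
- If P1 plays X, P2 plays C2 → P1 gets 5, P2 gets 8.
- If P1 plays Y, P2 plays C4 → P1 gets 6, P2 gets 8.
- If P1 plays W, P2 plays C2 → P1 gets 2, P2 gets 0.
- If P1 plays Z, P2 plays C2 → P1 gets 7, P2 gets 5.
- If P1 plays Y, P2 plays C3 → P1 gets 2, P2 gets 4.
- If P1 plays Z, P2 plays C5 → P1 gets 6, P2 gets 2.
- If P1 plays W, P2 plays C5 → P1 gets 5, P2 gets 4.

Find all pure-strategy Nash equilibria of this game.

P1 against C1: payoffs 4, 0, 5, 7 → best response Z.
P1 against C2: payoffs 2, 5, 3, 7 → best response Z.
P1 against C3: payoffs 4, 0, 2, 8 → best response Z.
P1 against C4: payoffs 2, 9, 6, 7 → best response X.
P1 against C5: payoffs 5, 2, 3, 6 → best response Z.
P2 against W: payoffs 9, 0, 1, 7, 4 → best response C1.
P2 against X: payoffs 9, 8, 6, 4, 0 → best response C1.
P2 against Y: payoffs 3, 9, 4, 8, 5 → best response C2.
P2 against Z: payoffs 0, 5, 4, 8, 2 → best response C4.
No profile is a mutual best response for all players.

This game has no pure Nash equilibrium.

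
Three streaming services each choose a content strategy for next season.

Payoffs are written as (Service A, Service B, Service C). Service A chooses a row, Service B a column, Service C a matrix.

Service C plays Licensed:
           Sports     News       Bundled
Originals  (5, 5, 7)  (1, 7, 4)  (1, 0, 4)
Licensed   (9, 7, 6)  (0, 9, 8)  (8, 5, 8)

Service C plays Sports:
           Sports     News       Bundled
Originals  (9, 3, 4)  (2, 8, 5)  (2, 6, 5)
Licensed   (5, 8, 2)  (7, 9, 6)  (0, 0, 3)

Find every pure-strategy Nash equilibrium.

Mark each player's best response to every combination of opponents' strategies; a profile where every player is best-responding is a pure Nash equilibrium.
Service A against (Sports, Licensed): payoffs 5, 9 → best response Licensed.
Service A against (Sports, Sports): payoffs 9, 5 → best response Originals.
Service A against (News, Licensed): payoffs 1, 0 → best response Originals.
Service A against (News, Sports): payoffs 2, 7 → best response Licensed.
Service A against (Bundled, Licensed): payoffs 1, 8 → best response Licensed.
Service A against (Bundled, Sports): payoffs 2, 0 → best response Originals.
Service B against (Originals, Licensed): payoffs 5, 7, 0 → best response News.
Service B against (Originals, Sports): payoffs 3, 8, 6 → best response News.
Service B against (Licensed, Licensed): payoffs 7, 9, 5 → best response News.
Service B against (Licensed, Sports): payoffs 8, 9, 0 → best response News.
Service C against (Originals, Sports): payoffs 7, 4 → best response Licensed.
Service C against (Originals, News): payoffs 4, 5 → best response Sports.
Service C against (Originals, Bundled): payoffs 4, 5 → best response Sports.
Service C against (Licensed, Sports): payoffs 6, 2 → best response Licensed.
Service C against (Licensed, News): payoffs 8, 6 → best response Licensed.
Service C against (Licensed, Bundled): payoffs 8, 3 → best response Licensed.
No profile is a mutual best response for all players.

No pure-strategy Nash equilibrium.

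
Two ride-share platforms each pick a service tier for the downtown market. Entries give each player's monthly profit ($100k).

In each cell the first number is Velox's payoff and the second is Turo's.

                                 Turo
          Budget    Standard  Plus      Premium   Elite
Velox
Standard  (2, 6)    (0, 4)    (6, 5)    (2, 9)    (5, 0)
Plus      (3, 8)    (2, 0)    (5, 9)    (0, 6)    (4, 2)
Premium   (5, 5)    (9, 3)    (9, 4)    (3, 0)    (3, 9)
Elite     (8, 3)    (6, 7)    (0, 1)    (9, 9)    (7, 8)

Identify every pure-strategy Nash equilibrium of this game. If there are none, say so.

Check each profile: it is a Nash equilibrium iff no player can strictly gain by switching unilaterally.
(Standard, Budget): Velox can switch to Plus (2 → 3). Not NE.
(Standard, Standard): Velox can switch to Plus (0 → 2). Not NE.
(Standard, Plus): Velox can switch to Premium (6 → 9). Not NE.
(Standard, Premium): Velox can switch to Premium (2 → 3). Not NE.
(Standard, Elite): Velox can switch to Elite (5 → 7). Not NE.
(Plus, Budget): Velox can switch to Premium (3 → 5). Not NE.
(Plus, Standard): Velox can switch to Premium (2 → 9). Not NE.
(Plus, Plus): Velox can switch to Standard (5 → 6). Not NE.
(Plus, Premium): Velox can switch to Standard (0 → 2). Not NE.
(Plus, Elite): Velox can switch to Standard (4 → 5). Not NE.
(Premium, Budget): Velox can switch to Elite (5 → 8). Not NE.
(Premium, Standard): Turo can switch to Budget (3 → 5). Not NE.
(Elite, Premium): Velox gets 9, best alternative 3; Turo gets 9, best alternative 8. No profitable deviation — NE.
(The remaining 7 profiles each have a profitable deviation by the same check.)

Pure NE: (Elite, Premium)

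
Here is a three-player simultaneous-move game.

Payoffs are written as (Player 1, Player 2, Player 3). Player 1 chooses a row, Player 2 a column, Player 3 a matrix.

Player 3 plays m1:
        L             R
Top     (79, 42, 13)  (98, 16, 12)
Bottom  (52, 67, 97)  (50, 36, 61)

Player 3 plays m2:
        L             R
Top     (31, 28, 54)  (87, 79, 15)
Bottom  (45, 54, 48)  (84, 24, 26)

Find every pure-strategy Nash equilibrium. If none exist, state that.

(Top, L, m1): Player 3 can switch to m2 (13 → 54). Not NE.
(Top, L, m2): Player 1 can switch to Bottom (31 → 45). Not NE.
(Top, R, m1): Player 2 can switch to L (16 → 42). Not NE.
(Top, R, m2): Player 1 gets 87, best alternative 84; Player 2 gets 79, best alternative 28; Player 3 gets 15, best alternative 12. No profitable deviation — NE.
(Bottom, L, m1): Player 1 can switch to Top (52 → 79). Not NE.
(Bottom, L, m2): Player 3 can switch to m1 (48 → 97). Not NE.
(Bottom, R, m1): Player 1 can switch to Top (50 → 98). Not NE.
(Bottom, R, m2): Player 1 can switch to Top (84 → 87). Not NE.

The unique pure-strategy Nash equilibrium is (Top, R, m2).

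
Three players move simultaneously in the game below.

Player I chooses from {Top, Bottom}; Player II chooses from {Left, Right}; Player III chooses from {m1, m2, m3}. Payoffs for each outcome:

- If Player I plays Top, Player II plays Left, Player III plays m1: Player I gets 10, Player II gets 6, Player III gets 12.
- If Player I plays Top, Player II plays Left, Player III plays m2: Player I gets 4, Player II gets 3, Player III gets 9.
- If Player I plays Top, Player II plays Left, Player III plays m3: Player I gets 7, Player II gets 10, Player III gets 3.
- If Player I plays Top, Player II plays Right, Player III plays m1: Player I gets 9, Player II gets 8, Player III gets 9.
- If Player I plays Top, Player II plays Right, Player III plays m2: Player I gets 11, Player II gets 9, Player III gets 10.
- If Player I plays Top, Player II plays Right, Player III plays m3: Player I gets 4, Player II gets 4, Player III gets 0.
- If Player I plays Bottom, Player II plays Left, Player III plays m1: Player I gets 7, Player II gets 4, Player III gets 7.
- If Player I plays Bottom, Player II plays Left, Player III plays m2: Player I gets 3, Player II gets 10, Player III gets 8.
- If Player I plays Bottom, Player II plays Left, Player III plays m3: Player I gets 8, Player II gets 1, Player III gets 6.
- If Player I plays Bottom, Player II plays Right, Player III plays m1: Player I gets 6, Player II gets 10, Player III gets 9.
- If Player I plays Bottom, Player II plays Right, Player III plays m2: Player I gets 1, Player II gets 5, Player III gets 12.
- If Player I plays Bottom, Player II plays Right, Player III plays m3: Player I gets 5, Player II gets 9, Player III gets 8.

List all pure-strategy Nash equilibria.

For each strategy profile, look for a profitable unilateral deviation.
(Top, Left, m1): Player II can switch to Right (6 → 8). Not NE.
(Top, Left, m2): Player II can switch to Right (3 → 9). Not NE.
(Top, Left, m3): Player I can switch to Bottom (7 → 8). Not NE.
(Top, Right, m1): Player III can switch to m2 (9 → 10). Not NE.
(Top, Right, m2): Player I gets 11, best alternative 1; Player II gets 9, best alternative 3; Player III gets 10, best alternative 9. No profitable deviation — NE.
(Top, Right, m3): Player I can switch to Bottom (4 → 5). Not NE.
(Bottom, Left, m1): Player I can switch to Top (7 → 10). Not NE.
(Bottom, Left, m2): Player I can switch to Top (3 → 4). Not NE.
(Bottom, Left, m3): Player II can switch to Right (1 → 9). Not NE.
(The remaining 3 profiles each have a profitable deviation by the same check.)

The unique pure-strategy Nash equilibrium is (Top, Right, m2).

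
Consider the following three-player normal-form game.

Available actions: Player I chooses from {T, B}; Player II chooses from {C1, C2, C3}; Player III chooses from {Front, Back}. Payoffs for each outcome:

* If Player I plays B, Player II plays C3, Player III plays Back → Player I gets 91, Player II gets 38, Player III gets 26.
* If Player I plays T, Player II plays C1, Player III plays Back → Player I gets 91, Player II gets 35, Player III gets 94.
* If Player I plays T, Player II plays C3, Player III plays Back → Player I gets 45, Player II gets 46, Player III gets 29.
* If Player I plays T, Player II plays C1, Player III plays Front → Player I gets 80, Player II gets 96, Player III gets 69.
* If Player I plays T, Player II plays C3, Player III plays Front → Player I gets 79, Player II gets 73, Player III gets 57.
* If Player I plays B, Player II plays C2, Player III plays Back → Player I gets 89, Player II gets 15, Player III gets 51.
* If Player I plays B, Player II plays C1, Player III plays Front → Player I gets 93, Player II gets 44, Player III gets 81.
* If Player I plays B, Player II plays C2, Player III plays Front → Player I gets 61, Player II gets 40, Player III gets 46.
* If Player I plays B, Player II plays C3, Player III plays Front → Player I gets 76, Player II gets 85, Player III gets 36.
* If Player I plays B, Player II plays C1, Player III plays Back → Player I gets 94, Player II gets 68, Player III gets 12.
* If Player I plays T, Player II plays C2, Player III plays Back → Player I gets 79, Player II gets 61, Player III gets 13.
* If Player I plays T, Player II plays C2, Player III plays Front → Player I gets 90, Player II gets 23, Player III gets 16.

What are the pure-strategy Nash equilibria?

none

For each strategy profile, look for a profitable unilateral deviation.
(T, C1, Front): Player I can switch to B (80 → 93). Not NE.
(T, C1, Back): Player I can switch to B (91 → 94). Not NE.
(T, C2, Front): Player II can switch to C1 (23 → 96). Not NE.
(T, C2, Back): Player I can switch to B (79 → 89). Not NE.
(T, C3, Front): Player II can switch to C1 (73 → 96). Not NE.
(T, C3, Back): Player I can switch to B (45 → 91). Not NE.
(The remaining 6 profiles each have a profitable deviation by the same check.)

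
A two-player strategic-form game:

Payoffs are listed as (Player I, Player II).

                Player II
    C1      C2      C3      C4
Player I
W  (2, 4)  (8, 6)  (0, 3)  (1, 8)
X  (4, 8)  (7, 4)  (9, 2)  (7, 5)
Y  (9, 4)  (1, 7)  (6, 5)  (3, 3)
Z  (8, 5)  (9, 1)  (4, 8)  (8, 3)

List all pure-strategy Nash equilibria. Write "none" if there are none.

none

Mark each player's best response to every combination of opponents' strategies; a profile where every player is best-responding is a pure Nash equilibrium.
Player I against C1: payoffs 2, 4, 9, 8 → best response Y.
Player I against C2: payoffs 8, 7, 1, 9 → best response Z.
Player I against C3: payoffs 0, 9, 6, 4 → best response X.
Player I against C4: payoffs 1, 7, 3, 8 → best response Z.
Player II against W: payoffs 4, 6, 3, 8 → best response C4.
Player II against X: payoffs 8, 4, 2, 5 → best response C1.
Player II against Y: payoffs 4, 7, 5, 3 → best response C2.
Player II against Z: payoffs 5, 1, 8, 3 → best response C3.
No profile is a mutual best response for all players.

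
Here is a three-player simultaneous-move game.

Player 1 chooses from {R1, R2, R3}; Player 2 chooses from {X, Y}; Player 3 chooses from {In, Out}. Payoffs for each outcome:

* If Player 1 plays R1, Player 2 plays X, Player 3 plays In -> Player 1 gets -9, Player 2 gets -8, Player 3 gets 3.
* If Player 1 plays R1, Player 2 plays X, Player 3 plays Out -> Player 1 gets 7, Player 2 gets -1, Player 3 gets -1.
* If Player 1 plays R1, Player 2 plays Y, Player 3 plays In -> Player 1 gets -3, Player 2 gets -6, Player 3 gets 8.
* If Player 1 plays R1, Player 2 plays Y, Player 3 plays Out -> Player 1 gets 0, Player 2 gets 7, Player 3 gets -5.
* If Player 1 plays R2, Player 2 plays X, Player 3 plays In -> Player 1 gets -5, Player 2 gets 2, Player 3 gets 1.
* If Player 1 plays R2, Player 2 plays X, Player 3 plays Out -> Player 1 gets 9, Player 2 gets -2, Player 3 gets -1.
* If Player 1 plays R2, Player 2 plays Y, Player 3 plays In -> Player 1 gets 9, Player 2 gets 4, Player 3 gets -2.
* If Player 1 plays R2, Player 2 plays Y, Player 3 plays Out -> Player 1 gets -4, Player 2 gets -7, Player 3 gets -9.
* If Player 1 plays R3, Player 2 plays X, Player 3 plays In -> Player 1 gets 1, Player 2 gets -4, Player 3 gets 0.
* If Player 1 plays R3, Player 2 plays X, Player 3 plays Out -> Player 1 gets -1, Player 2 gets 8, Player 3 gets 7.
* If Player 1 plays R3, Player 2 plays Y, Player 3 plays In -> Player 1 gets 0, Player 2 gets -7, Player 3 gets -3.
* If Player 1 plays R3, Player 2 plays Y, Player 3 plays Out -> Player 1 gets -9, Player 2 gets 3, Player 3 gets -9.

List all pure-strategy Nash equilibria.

(R2, Y, In)

For each player, find the best response to each opponent profile; mutual best responses are the pure NE.
Player 1 against (X, In): payoffs -9, -5, 1 → best response R3.
Player 1 against (X, Out): payoffs 7, 9, -1 → best response R2.
Player 1 against (Y, In): payoffs -3, 9, 0 → best response R2.
Player 1 against (Y, Out): payoffs 0, -4, -9 → best response R1.
Player 2 against (R1, In): payoffs -8, -6 → best response Y.
Player 2 against (R1, Out): payoffs -1, 7 → best response Y.
Player 2 against (R2, In): payoffs 2, 4 → best response Y.
Player 2 against (R2, Out): payoffs -2, -7 → best response X.
Player 2 against (R3, In): payoffs -4, -7 → best response X.
Player 2 against (R3, Out): payoffs 8, 3 → best response X.
Player 3 against (R1, X): payoffs 3, -1 → best response In.
Player 3 against (R1, Y): payoffs 8, -5 → best response In.
Player 3 against (R2, X): payoffs 1, -1 → best response In.
Player 3 against (R2, Y): payoffs -2, -9 → best response In.
Player 3 against (R3, X): payoffs 0, 7 → best response Out.
Player 3 against (R3, Y): payoffs -3, -9 → best response In.
Mutual best responses: (R2, Y, In).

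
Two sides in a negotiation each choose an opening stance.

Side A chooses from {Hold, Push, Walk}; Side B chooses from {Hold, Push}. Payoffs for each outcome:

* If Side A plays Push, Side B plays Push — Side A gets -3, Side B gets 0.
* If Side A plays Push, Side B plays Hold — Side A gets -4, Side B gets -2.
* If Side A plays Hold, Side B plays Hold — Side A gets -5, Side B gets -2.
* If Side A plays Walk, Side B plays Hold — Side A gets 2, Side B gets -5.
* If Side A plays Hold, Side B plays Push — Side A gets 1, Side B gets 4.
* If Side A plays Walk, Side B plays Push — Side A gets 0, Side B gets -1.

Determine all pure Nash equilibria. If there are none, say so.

Pure NE: (Hold, Push)

(Hold, Hold): Side A can switch to Push (-5 → -4). Not NE.
(Hold, Push): Side A gets 1, best alternative 0; Side B gets 4, best alternative -2. No profitable deviation — NE.
(Push, Hold): Side A can switch to Walk (-4 → 2). Not NE.
(Push, Push): Side A can switch to Hold (-3 → 1). Not NE.
(Walk, Hold): Side B can switch to Push (-5 → -1). Not NE.
(Walk, Push): Side A can switch to Hold (0 → 1). Not NE.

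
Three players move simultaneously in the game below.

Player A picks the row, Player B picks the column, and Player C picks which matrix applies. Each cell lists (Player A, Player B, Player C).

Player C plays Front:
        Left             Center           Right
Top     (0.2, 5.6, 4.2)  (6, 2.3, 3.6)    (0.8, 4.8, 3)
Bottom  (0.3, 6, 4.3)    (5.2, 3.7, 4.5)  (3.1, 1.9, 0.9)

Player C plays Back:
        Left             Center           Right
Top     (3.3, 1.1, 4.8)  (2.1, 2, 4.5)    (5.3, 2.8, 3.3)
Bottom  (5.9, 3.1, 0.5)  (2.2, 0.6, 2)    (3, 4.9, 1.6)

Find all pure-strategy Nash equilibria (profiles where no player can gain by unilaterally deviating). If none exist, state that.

(Top, Right, Back) and (Bottom, Left, Front)

(Top, Left, Front): Player A can switch to Bottom (0.2 → 0.3). Not NE.
(Top, Left, Back): Player A can switch to Bottom (3.3 → 5.9). Not NE.
(Top, Center, Front): Player B can switch to Left (2.3 → 5.6). Not NE.
(Top, Center, Back): Player A can switch to Bottom (2.1 → 2.2). Not NE.
(Top, Right, Front): Player A can switch to Bottom (0.8 → 3.1). Not NE.
(Top, Right, Back): Player A gets 5.3, best alternative 3; Player B gets 2.8, best alternative 2; Player C gets 3.3, best alternative 3. No profitable deviation — NE.
(Bottom, Left, Front): Player A gets 0.3, best alternative 0.2; Player B gets 6, best alternative 3.7; Player C gets 4.3, best alternative 0.5. No profitable deviation — NE.
(Bottom, Left, Back): Player B can switch to Right (3.1 → 4.9). Not NE.
(Bottom, Center, Front): Player A can switch to Top (5.2 → 6). Not NE.
(Bottom, Center, Back): Player B can switch to Left (0.6 → 3.1). Not NE.
(Bottom, Right, Front): Player B can switch to Left (1.9 → 6). Not NE.
(Bottom, Right, Back): Player A can switch to Top (3 → 5.3). Not NE.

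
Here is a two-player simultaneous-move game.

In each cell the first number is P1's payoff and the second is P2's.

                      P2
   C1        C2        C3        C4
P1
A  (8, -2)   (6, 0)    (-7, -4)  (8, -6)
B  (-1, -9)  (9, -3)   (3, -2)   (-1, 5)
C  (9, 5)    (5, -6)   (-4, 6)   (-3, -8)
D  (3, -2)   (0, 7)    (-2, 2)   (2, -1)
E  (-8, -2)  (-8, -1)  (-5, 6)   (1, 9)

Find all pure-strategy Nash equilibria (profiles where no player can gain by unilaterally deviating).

There is no pure-strategy Nash equilibrium.

Mark each player's best response to every combination of opponents' strategies; a profile where every player is best-responding is a pure Nash equilibrium.
P1 against C1: payoffs 8, -1, 9, 3, -8 → best response C.
P1 against C2: payoffs 6, 9, 5, 0, -8 → best response B.
P1 against C3: payoffs -7, 3, -4, -2, -5 → best response B.
P1 against C4: payoffs 8, -1, -3, 2, 1 → best response A.
P2 against A: payoffs -2, 0, -4, -6 → best response C2.
P2 against B: payoffs -9, -3, -2, 5 → best response C4.
P2 against C: payoffs 5, -6, 6, -8 → best response C3.
P2 against D: payoffs -2, 7, 2, -1 → best response C2.
P2 against E: payoffs -2, -1, 6, 9 → best response C4.
No profile is a mutual best response for all players.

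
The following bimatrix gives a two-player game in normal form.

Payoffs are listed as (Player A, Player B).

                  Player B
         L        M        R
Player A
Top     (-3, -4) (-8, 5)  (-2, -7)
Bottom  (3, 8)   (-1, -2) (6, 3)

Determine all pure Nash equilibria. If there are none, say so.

Player A against L: payoffs -3, 3 → best response Bottom.
Player A against M: payoffs -8, -1 → best response Bottom.
Player A against R: payoffs -2, 6 → best response Bottom.
Player B against Top: payoffs -4, 5, -7 → best response M.
Player B against Bottom: payoffs 8, -2, 3 → best response L.
Mutual best responses: (Bottom, L).

(Bottom, L)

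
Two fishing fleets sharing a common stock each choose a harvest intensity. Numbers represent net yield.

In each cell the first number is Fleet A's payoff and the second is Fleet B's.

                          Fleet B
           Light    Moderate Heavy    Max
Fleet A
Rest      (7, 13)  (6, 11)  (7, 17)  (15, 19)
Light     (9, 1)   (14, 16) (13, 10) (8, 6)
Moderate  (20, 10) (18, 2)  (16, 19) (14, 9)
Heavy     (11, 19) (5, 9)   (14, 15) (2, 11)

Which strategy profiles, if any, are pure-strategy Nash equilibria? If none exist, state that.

(Rest, Light): Fleet A can switch to Light (7 → 9). Not NE.
(Rest, Moderate): Fleet A can switch to Light (6 → 14). Not NE.
(Rest, Heavy): Fleet A can switch to Light (7 → 13). Not NE.
(Rest, Max): Fleet A gets 15, best alternative 14; Fleet B gets 19, best alternative 17. No profitable deviation — NE.
(Light, Light): Fleet A can switch to Moderate (9 → 20). Not NE.
(Light, Moderate): Fleet A can switch to Moderate (14 → 18). Not NE.
(Light, Heavy): Fleet A can switch to Moderate (13 → 16). Not NE.
(Light, Max): Fleet A can switch to Rest (8 → 15). Not NE.
(Moderate, Light): Fleet B can switch to Heavy (10 → 19). Not NE.
(Moderate, Moderate): Fleet B can switch to Light (2 → 10). Not NE.
(Moderate, Heavy): Fleet A gets 16, best alternative 14; Fleet B gets 19, best alternative 10. No profitable deviation — NE.
(Moderate, Max): Fleet A can switch to Rest (14 → 15). Not NE.
(The remaining 4 profiles each have a profitable deviation by the same check.)

The pure Nash equilibria are (Rest, Max), (Moderate, Heavy).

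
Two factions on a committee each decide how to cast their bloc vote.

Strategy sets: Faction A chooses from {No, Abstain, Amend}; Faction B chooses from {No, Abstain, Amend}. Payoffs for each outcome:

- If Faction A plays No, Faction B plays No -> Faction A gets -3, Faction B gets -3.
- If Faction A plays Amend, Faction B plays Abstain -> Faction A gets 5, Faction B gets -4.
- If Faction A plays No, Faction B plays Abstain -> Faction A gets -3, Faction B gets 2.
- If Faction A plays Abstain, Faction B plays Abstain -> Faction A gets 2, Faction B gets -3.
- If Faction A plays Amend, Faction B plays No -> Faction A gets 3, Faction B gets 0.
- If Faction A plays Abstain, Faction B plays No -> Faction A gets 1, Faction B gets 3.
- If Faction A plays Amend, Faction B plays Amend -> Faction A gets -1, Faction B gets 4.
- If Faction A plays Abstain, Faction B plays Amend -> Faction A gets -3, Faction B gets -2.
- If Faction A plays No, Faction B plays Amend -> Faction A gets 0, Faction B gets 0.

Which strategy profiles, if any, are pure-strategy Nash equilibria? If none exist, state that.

There is no pure-strategy Nash equilibrium.

Faction A against No: payoffs -3, 1, 3 → best response Amend.
Faction A against Abstain: payoffs -3, 2, 5 → best response Amend.
Faction A against Amend: payoffs 0, -3, -1 → best response No.
Faction B against No: payoffs -3, 2, 0 → best response Abstain.
Faction B against Abstain: payoffs 3, -3, -2 → best response No.
Faction B against Amend: payoffs 0, -4, 4 → best response Amend.
No profile is a mutual best response for all players.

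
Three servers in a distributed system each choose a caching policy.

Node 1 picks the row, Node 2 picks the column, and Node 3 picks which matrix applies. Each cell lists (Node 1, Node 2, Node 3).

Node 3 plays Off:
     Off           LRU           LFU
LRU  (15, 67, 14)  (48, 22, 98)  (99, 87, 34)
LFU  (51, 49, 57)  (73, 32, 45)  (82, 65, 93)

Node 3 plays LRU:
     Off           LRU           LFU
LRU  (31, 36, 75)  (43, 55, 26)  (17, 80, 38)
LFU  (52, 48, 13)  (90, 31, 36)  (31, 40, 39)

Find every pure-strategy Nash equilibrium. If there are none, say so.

For each strategy profile, look for a profitable unilateral deviation.
(LRU, Off, Off): Node 1 can switch to LFU (15 → 51). Not NE.
(LRU, Off, LRU): Node 1 can switch to LFU (31 → 52). Not NE.
(LRU, LRU, Off): Node 1 can switch to LFU (48 → 73). Not NE.
(LRU, LRU, LRU): Node 1 can switch to LFU (43 → 90). Not NE.
(LRU, LFU, Off): Node 3 can switch to LRU (34 → 38). Not NE.
(LRU, LFU, LRU): Node 1 can switch to LFU (17 → 31). Not NE.
(LFU, Off, Off): Node 2 can switch to LFU (49 → 65). Not NE.
(LFU, Off, LRU): Node 3 can switch to Off (13 → 57). Not NE.
(LFU, LRU, Off): Node 2 can switch to Off (32 → 49). Not NE.
(LFU, LRU, LRU): Node 2 can switch to Off (31 → 48). Not NE.
(The remaining 2 profiles each have a profitable deviation by the same check.)

none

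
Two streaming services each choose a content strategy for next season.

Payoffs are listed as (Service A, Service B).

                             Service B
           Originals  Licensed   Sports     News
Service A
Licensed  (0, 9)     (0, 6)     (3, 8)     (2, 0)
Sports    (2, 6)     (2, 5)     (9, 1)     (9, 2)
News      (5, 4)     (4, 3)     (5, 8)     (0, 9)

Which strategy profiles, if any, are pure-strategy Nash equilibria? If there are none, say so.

none

Service A against Originals: payoffs 0, 2, 5 → best response News.
Service A against Licensed: payoffs 0, 2, 4 → best response News.
Service A against Sports: payoffs 3, 9, 5 → best response Sports.
Service A against News: payoffs 2, 9, 0 → best response Sports.
Service B against Licensed: payoffs 9, 6, 8, 0 → best response Originals.
Service B against Sports: payoffs 6, 5, 1, 2 → best response Originals.
Service B against News: payoffs 4, 3, 8, 9 → best response News.
No profile is a mutual best response for all players.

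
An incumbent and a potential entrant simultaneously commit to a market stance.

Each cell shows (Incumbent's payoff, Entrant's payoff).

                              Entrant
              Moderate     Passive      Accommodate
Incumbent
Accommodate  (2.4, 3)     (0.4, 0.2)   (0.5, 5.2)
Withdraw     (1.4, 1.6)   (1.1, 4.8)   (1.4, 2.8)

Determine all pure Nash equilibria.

The unique pure-strategy Nash equilibrium is (Withdraw, Passive).

For each player, find the best response to each opponent profile; mutual best responses are the pure NE.
Incumbent against Moderate: payoffs 2.4, 1.4 → best response Accommodate.
Incumbent against Passive: payoffs 0.4, 1.1 → best response Withdraw.
Incumbent against Accommodate: payoffs 0.5, 1.4 → best response Withdraw.
Entrant against Accommodate: payoffs 3, 0.2, 5.2 → best response Accommodate.
Entrant against Withdraw: payoffs 1.6, 4.8, 2.8 → best response Passive.
Mutual best responses: (Withdraw, Passive).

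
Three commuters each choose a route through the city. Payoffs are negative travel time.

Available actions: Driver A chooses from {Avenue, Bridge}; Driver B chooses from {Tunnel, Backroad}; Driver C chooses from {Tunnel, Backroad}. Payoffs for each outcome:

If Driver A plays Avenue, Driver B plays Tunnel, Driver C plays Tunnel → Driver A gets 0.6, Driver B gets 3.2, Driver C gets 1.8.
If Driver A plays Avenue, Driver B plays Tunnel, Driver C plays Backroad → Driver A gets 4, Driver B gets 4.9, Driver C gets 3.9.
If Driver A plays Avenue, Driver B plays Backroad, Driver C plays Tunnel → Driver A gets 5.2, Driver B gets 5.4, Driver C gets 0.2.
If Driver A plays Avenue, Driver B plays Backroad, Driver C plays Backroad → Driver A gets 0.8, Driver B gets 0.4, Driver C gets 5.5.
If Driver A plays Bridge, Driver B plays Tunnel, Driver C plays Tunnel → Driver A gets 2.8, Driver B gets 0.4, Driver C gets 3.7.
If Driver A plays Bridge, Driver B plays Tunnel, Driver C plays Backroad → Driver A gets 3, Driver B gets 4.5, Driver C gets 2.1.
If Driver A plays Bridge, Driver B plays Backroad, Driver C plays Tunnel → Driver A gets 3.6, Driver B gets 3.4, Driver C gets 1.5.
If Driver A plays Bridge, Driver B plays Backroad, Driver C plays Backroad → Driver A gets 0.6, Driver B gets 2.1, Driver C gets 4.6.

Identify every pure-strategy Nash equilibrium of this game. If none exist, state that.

Driver A against (Tunnel, Tunnel): payoffs 0.6, 2.8 → best response Bridge.
Driver A against (Tunnel, Backroad): payoffs 4, 3 → best response Avenue.
Driver A against (Backroad, Tunnel): payoffs 5.2, 3.6 → best response Avenue.
Driver A against (Backroad, Backroad): payoffs 0.8, 0.6 → best response Avenue.
Driver B against (Avenue, Tunnel): payoffs 3.2, 5.4 → best response Backroad.
Driver B against (Avenue, Backroad): payoffs 4.9, 0.4 → best response Tunnel.
Driver B against (Bridge, Tunnel): payoffs 0.4, 3.4 → best response Backroad.
Driver B against (Bridge, Backroad): payoffs 4.5, 2.1 → best response Tunnel.
Driver C against (Avenue, Tunnel): payoffs 1.8, 3.9 → best response Backroad.
Driver C against (Avenue, Backroad): payoffs 0.2, 5.5 → best response Backroad.
Driver C against (Bridge, Tunnel): payoffs 3.7, 2.1 → best response Tunnel.
Driver C against (Bridge, Backroad): payoffs 1.5, 4.6 → best response Backroad.
Mutual best responses: (Avenue, Tunnel, Backroad).

(Avenue, Tunnel, Backroad)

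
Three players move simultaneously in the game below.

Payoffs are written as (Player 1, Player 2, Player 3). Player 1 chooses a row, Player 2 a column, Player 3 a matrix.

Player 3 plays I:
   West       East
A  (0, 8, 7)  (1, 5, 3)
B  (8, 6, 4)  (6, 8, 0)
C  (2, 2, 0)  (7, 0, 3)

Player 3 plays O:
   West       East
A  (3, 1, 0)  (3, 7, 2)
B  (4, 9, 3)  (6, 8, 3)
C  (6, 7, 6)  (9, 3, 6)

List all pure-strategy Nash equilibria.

(C, West, O)

Player 1 against (West, I): payoffs 0, 8, 2 → best response B.
Player 1 against (West, O): payoffs 3, 4, 6 → best response C.
Player 1 against (East, I): payoffs 1, 6, 7 → best response C.
Player 1 against (East, O): payoffs 3, 6, 9 → best response C.
Player 2 against (A, I): payoffs 8, 5 → best response West.
Player 2 against (A, O): payoffs 1, 7 → best response East.
Player 2 against (B, I): payoffs 6, 8 → best response East.
Player 2 against (B, O): payoffs 9, 8 → best response West.
Player 2 against (C, I): payoffs 2, 0 → best response West.
Player 2 against (C, O): payoffs 7, 3 → best response West.
Player 3 against (A, West): payoffs 7, 0 → best response I.
Player 3 against (A, East): payoffs 3, 2 → best response I.
Player 3 against (B, West): payoffs 4, 3 → best response I.
Player 3 against (B, East): payoffs 0, 3 → best response O.
Player 3 against (C, West): payoffs 0, 6 → best response O.
Player 3 against (C, East): payoffs 3, 6 → best response O.
Mutual best responses: (C, West, O).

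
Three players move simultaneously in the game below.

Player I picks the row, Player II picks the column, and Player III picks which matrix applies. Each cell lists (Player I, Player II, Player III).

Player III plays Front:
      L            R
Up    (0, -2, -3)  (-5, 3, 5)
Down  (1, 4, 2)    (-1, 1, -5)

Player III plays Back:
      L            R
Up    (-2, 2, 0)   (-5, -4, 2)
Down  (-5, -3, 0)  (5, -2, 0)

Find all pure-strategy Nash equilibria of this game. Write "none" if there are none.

Pure-strategy Nash equilibria: (Up, L, Back); (Down, L, Front); (Down, R, Back)

Player I against (L, Front): payoffs 0, 1 → best response Down.
Player I against (L, Back): payoffs -2, -5 → best response Up.
Player I against (R, Front): payoffs -5, -1 → best response Down.
Player I against (R, Back): payoffs -5, 5 → best response Down.
Player II against (Up, Front): payoffs -2, 3 → best response R.
Player II against (Up, Back): payoffs 2, -4 → best response L.
Player II against (Down, Front): payoffs 4, 1 → best response L.
Player II against (Down, Back): payoffs -3, -2 → best response R.
Player III against (Up, L): payoffs -3, 0 → best response Back.
Player III against (Up, R): payoffs 5, 2 → best response Front.
Player III against (Down, L): payoffs 2, 0 → best response Front.
Player III against (Down, R): payoffs -5, 0 → best response Back.
Mutual best responses: (Up, L, Back); (Down, L, Front); (Down, R, Back).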